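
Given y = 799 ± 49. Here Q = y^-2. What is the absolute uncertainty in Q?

Q ∝ y^-2, so δQ/Q = |-2| · δy/y = 2 × 0.0613 = 0.123.
Q = 1.57e-06, so δQ = 0.123 × 1.57e-06 = 1.92e-07.

1.92e-07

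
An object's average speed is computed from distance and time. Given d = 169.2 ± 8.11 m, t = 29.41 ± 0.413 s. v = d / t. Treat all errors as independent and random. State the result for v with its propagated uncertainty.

Relative error in a monomial: (δv/v)² = Σ (nᵢ · δxᵢ/xᵢ)².
  (1·δd/d)² = (1×0.0479)² = 0.00230;  (-1·δt/t)² = (-1×0.0140)² = 0.000197
δv/v = √(0.00249) = 0.0499
v = 5.753 m/s, so δv = 0.0499 × 5.753 = 0.287 m/s.

5.753 ± 0.287 m/s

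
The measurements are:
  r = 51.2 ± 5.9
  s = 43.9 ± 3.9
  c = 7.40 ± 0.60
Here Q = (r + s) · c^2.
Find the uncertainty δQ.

929

Let u = r + s = 95.1. δu = √(δr² + δs²) = √(34.8 + 15.2) = 7.07, so δu/u = 0.0744.
Q is then a monomial in u, c:
δQ/Q = √((δu/u)² + (2·δc/c)²) = √(0.00553 + 0.0263) = 0.178
Q = 5210, so δQ = 0.178 × 5210 = 929.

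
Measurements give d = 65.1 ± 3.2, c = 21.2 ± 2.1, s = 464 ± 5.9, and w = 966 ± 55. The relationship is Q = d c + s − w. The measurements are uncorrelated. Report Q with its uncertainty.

Let p = d·c = 1380. δp/p = √((1·δd/d)² + (1·δc/c)²) = √(0.00242 + 0.00981) = 0.111, so δp = 153.
Q = p + s − w: δQ = √(δp² + δs² + δw²) = √(23300 + 34.8 + 3020) = 162
Q = 878.

878 ± 162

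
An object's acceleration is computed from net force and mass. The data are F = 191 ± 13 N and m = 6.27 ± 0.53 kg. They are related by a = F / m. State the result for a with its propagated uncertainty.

30.5 ± 3.31 m/s^2

Products/powers → add relative errors in quadrature, weighted by exponent:
  (1·δF/F)² = (1×0.0681)² = 0.00463;  (-1·δm/m)² = (-1×0.0845)² = 0.00715
δa/a = √(0.0118) = 0.109
a = 30.5 m/s^2, so δa = 0.109 × 30.5 = 3.31 m/s^2.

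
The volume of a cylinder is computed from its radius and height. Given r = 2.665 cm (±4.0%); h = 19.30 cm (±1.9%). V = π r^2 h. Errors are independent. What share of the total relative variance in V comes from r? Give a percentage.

94.7%

(δV/V)² = (2·δr/r)² + (1·δh/h)²
  r term: (2×0.0400)² = 0.00640
  h term: (1×0.0190)² = 0.000361
Total = 0.00676. Share from r = 0.00640/0.00676 = 0.947.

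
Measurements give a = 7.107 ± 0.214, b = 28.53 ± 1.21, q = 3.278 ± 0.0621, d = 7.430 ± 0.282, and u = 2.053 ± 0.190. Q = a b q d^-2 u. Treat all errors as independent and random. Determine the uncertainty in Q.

Since Q is a product/quotient, work with relative uncertainties:
  (1·δa/a)² = (1×0.0301)² = 0.000907;  (1·δb/b)² = (1×0.0424)² = 0.00180;  (1·δq/q)² = (1×0.0189)² = 0.000359;  (-2·δd/d)² = (-2×0.0380)² = 0.00576;  (1·δu/u)² = (1×0.0925)² = 0.00857
δQ/Q = √(0.0174) = 0.132
Q = 24.72, so δQ = 0.132 × 24.72 = 3.26.

3.26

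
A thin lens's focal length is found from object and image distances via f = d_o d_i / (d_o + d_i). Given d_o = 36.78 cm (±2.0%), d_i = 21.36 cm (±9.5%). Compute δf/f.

∂f/∂d_o = (d_i/(d_o+d_i))² = 0.135;  ∂f/∂d_i = (d_o/(d_o+d_i))² = 0.400
δf = √((∂f/∂d_o · δd_o)² + (∂f/∂d_i · δd_i)²) = √(0.00986 + 0.659) = 0.818 cm
f = 13.51 cm, so δf/f = 0.818/13.51 = 0.0605.

0.0605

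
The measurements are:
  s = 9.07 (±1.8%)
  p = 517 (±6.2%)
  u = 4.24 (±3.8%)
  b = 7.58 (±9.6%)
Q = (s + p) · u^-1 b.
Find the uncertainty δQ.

Let w = s + p = 526. δw = √(δs² + δp²) = √(0.0267 + 1030) = 32.1, so δw/w = 0.0609.
Q is then a monomial in w, u, b:
δQ/Q = √((δw/w)² + (-1·δu/u)² + (1·δb/b)²) = √(0.00371 + 0.00144 + 0.00922) = 0.120
Q = 940, so δQ = 0.120 × 940 = 113.

113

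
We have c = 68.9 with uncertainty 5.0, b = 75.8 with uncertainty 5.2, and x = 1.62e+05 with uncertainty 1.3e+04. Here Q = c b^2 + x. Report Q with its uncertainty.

(5.58 ± 0.628) × 10^5

Let p = c·b^2 = 3.96e+05. δp/p = √((1·δc/c)² + (2·δb/b)²) = √(0.00527 + 0.0188) = 0.155, so δp = 61400.
Q = p + x: δQ = √(δp² + δx²) = √(3.78e+09 + 1.69e+08) = 62800
Q = 5.58e+05.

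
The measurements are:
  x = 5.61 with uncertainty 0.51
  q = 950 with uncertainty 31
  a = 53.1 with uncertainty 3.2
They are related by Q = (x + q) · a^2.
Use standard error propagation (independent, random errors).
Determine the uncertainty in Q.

3.36e+05

Let u = x + q = 956. δu = √(δx² + δq²) = √(0.260 + 961) = 31.0, so δu/u = 0.0324.
Q is then a monomial in u, a:
δQ/Q = √((δu/u)² + (2·δa/a)²) = √(0.00105 + 0.0145) = 0.125
Q = 2.69e+06, so δQ = 0.125 × 2.69e+06 = 3.36e+05.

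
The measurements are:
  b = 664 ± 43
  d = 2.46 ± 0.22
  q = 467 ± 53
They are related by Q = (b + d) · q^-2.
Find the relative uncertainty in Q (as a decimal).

Let u = b + d = 666. δu = √(δb² + δd²) = √(1850 + 0.0484) = 43.0, so δu/u = 0.0645.
Q is then a monomial in u, q:
δQ/Q = √((δu/u)² + (-2·δq/q)²) = √(0.00416 + 0.0515) = 0.236

0.236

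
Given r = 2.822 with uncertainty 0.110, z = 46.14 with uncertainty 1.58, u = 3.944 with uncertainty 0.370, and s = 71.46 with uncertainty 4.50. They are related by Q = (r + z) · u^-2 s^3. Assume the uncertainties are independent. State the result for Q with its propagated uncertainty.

(1.149 ± 0.308) × 10^6

Let w = r + z = 48.96. δw = √(δr² + δz²) = √(0.0121 + 2.50) = 1.58, so δw/w = 0.0323.
Q is then a monomial in w, u, s:
δQ/Q = √((δw/w)² + (-2·δu/u)² + (3·δs/s)²) = √(0.00105 + 0.0352 + 0.0357) = 0.268
Q = 1.149e+06, so δQ = 0.268 × 1.149e+06 = 3.08e+05.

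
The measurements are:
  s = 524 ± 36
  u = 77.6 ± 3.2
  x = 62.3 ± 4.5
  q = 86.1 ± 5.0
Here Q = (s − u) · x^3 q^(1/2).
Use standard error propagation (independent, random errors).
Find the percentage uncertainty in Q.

23.3%

Let w = s − u = 446. δw = √(δs² + δu²) = √(1300 + 10.2) = 36.1, so δw/w = 0.0810.
Q is then a monomial in w, x, q:
δQ/Q = √((δw/w)² + (3·δx/x)² + (½·δq/q)²) = √(0.00656 + 0.0470 + 0.000843) = 0.233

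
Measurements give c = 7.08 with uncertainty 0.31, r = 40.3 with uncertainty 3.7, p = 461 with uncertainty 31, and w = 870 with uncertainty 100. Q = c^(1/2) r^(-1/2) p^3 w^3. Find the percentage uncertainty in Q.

40.3%

Q is a product of powers, so relative uncertainties combine in quadrature:
  (½·δc/c)² = (0.5×0.0438)² = 0.000479;  (−½·δr/r)² = (-0.5×0.0918)² = 0.00211;  (3·δp/p)² = (3×0.0672)² = 0.0407;  (3·δw/w)² = (3×0.115)² = 0.119
δQ/Q = √(0.162) = 0.403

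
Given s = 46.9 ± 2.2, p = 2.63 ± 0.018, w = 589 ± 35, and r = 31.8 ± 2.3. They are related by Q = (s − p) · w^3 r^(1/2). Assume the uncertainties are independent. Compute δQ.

Let u = s − p = 44.3. δu = √(δs² + δp²) = √(4.84 + 0.000324) = 2.20, so δu/u = 0.0497.
Q is then a monomial in u, w, r:
δQ/Q = √((δu/u)² + (3·δw/w)² + (½·δr/r)²) = √(0.00247 + 0.0318 + 0.00131) = 0.189
Q = 5.1e+10, so δQ = 0.189 × 5.1e+10 = 9.62e+09.

9.62e+09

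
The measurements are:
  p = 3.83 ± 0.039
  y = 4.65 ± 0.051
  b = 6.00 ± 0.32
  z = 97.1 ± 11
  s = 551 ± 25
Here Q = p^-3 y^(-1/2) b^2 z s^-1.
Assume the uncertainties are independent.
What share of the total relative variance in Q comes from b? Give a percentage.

41.8%

(δQ/Q)² = (-3·δp/p)² + (−½·δy/y)² + (2·δb/b)² + (1·δz/z)² + (-1·δs/s)²
  p term: (-3×0.0102)² = 0.000933
  y term: (-0.5×0.0110)² = 3.01e-05
  b term: (2×0.0533)² = 0.0114
  z term: (1×0.113)² = 0.0128
  s term: (-1×0.0454)² = 0.00206
Total = 0.0272. Share from b = 0.0114/0.0272 = 0.418.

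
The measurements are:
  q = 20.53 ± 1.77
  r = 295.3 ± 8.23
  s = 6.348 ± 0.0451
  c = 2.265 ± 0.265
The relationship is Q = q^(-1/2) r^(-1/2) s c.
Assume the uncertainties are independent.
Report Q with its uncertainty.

0.1847 ± 0.0232

For a monomial Q ∝ q^(-1/2), r^(-1/2), s, c, fractional errors add in quadrature:
  (−½·δq/q)² = (-0.5×0.0862)² = 0.00186;  (−½·δr/r)² = (-0.5×0.0279)² = 0.000194;  (1·δs/s)² = (1×0.00710)² = 5.05e-05;  (1·δc/c)² = (1×0.117)² = 0.0137
δQ/Q = √(0.0158) = 0.126
Q = 0.1847, so δQ = 0.126 × 0.1847 = 0.0232.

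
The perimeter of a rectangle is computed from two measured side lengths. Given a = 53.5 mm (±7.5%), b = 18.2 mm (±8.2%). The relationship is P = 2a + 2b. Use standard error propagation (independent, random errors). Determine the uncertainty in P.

Each term contributes (cᵢ δxᵢ)² to (δP)²:
  (2·δa)² = 64.4;  (2·δb)² = 8.91
δP = √(73.3) = 8.56 mm

8.56 mm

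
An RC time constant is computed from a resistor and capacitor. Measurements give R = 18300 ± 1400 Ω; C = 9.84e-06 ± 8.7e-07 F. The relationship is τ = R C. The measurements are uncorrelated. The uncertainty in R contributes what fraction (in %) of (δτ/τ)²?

(δτ/τ)² = (1·δR/R)² + (1·δC/C)²
  R term: (1×0.0765)² = 0.00585
  C term: (1×0.0884)² = 0.00782
Total = 0.0137. Share from R = 0.00585/0.0137 = 0.428.

42.8%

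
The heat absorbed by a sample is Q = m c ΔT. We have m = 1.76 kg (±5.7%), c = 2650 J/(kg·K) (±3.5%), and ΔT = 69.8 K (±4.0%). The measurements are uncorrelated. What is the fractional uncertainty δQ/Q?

0.0779

Relative error in a monomial: (δQ/Q)² = Σ (nᵢ · δxᵢ/xᵢ)².
  (1·δm/m)² = (1×0.0570)² = 0.00325;  (1·δc/c)² = (1×0.0350)² = 0.00123;  (1·δΔT/ΔT)² = (1×0.0400)² = 0.00160
δQ/Q = √(0.00607) = 0.0779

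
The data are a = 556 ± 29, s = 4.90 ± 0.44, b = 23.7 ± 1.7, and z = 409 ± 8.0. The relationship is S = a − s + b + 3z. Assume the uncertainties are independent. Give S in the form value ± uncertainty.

1800 ± 37.7

Absolute uncertainties add in quadrature for a linear combination:
  (δa)² = 841;  (δs)² = 0.194;  (δb)² = 2.89;  (3·δz)² = 576
δS = √(1420) = 37.7
S = 1800.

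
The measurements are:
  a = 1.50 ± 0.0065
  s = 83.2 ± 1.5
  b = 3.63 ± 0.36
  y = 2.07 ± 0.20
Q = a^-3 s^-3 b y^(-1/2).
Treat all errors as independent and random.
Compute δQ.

Since Q is a product/quotient, work with relative uncertainties:
  (-3·δa/a)² = (-3×0.00433)² = 0.000169;  (-3·δs/s)² = (-3×0.0180)² = 0.00293;  (1·δb/b)² = (1×0.0992)² = 0.00984;  (−½·δy/y)² = (-0.5×0.0966)² = 0.00233
δQ/Q = √(0.0153) = 0.124
Q = 1.3e-06, so δQ = 0.124 × 1.3e-06 = 1.6e-07.

1.6e-07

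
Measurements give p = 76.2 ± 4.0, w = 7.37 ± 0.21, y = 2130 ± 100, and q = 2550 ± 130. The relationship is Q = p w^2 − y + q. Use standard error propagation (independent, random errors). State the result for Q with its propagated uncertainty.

4560 ± 360

Let h = p·w^2 = 4140. δh/h = √((1·δp/p)² + (2·δw/w)²) = √(0.00276 + 0.00325) = 0.0775, so δh = 321.
Q = h − y + q: δQ = √(δh² + δy² + δq²) = √(1.03e+05 + 10000 + 16900) = 360
Q = 4560.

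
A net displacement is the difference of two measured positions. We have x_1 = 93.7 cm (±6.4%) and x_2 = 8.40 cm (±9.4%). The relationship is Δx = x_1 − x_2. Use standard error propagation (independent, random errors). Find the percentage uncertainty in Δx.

Each term contributes (cᵢ δxᵢ)² to (δΔx)²:
  (δx_1)² = 36.0;  (δx_2)² = 0.623
δΔx = √(36.6) = 6.05 cm
Δx = 85.3 cm, so δΔx/Δx = 6.05/85.3 = 0.0709.

7.09%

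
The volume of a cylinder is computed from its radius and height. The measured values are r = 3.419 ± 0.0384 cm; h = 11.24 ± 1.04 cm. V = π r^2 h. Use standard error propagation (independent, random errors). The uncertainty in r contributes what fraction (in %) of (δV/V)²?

(δV/V)² = (2·δr/r)² + (1·δh/h)²
  r term: (2×0.0112)² = 0.000505
  h term: (1×0.0925)² = 0.00856
Total = 0.00907. Share from r = 0.000505/0.00907 = 0.0557.

5.57%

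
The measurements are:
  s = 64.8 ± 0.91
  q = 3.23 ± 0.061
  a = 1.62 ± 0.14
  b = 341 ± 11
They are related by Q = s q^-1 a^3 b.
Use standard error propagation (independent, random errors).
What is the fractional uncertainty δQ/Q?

Relative error in a monomial: (δQ/Q)² = Σ (nᵢ · δxᵢ/xᵢ)².
  (1·δs/s)² = (1×0.0140)² = 0.000197;  (-1·δq/q)² = (-1×0.0189)² = 0.000357;  (3·δa/a)² = (3×0.0864)² = 0.0672;  (1·δb/b)² = (1×0.0323)² = 0.00104
δQ/Q = √(0.0688) = 0.262

0.262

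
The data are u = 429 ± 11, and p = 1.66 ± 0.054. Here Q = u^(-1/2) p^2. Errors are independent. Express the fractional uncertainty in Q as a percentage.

6.63%

Relative error in a monomial: (δQ/Q)² = Σ (nᵢ · δxᵢ/xᵢ)².
  (−½·δu/u)² = (-0.5×0.0256)² = 0.000164;  (2·δp/p)² = (2×0.0325)² = 0.00423
δQ/Q = √(0.00440) = 0.0663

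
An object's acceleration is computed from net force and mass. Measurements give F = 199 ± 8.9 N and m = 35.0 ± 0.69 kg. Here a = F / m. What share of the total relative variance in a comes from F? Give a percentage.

(δa/a)² = (1·δF/F)² + (-1·δm/m)²
  F term: (1×0.0447)² = 0.00200
  m term: (-1×0.0197)² = 0.000389
Total = 0.00239. Share from F = 0.00200/0.00239 = 0.837.

83.7%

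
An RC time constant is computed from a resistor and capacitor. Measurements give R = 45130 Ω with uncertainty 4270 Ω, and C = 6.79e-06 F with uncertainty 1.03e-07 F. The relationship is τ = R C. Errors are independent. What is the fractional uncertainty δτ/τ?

0.0958

Each factor contributes (exponent × relative error)² to (δτ/τ)²:
  (1·δR/R)² = (1×0.0946)² = 0.00895;  (1·δC/C)² = (1×0.0152)² = 0.000230
δτ/τ = √(0.00918) = 0.0958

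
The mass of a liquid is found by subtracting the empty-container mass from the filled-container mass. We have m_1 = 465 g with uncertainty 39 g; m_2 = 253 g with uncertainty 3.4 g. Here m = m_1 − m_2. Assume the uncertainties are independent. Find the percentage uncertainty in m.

Each term contributes (cᵢ δxᵢ)² to (δm)²:
  (δm_1)² = 1520;  (δm_2)² = 11.6
δm = √(1530) = 39.1 g
m = 212 g, so δm/m = 39.1/212 = 0.185.

18.5%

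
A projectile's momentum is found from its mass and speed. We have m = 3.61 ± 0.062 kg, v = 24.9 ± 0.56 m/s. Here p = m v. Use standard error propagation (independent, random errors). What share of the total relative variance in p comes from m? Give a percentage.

(δp/p)² = (1·δm/m)² + (1·δv/v)²
  m term: (1×0.0172)² = 0.000295
  v term: (1×0.0225)² = 0.000506
Total = 0.000801. Share from m = 0.000295/0.000801 = 0.368.

36.8%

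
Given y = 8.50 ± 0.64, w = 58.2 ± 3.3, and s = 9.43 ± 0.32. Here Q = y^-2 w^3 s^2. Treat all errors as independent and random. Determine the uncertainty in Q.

57500

Products/powers → add relative errors in quadrature, weighted by exponent:
  (-2·δy/y)² = (-2×0.0753)² = 0.0227;  (3·δw/w)² = (3×0.0567)² = 0.0289;  (2·δs/s)² = (2×0.0339)² = 0.00461
δQ/Q = √(0.0562) = 0.237
Q = 2.43e+05, so δQ = 0.237 × 2.43e+05 = 57500.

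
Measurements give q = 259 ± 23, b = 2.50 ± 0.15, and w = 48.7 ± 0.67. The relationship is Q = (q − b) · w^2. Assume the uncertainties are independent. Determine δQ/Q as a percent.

9.38%

Let u = q − b = 256. δu = √(δq² + δb²) = √(529 + 0.0225) = 23.0, so δu/u = 0.0897.
Q is then a monomial in u, w:
δQ/Q = √((δu/u)² + (2·δw/w)²) = √(0.00804 + 0.000757) = 0.0938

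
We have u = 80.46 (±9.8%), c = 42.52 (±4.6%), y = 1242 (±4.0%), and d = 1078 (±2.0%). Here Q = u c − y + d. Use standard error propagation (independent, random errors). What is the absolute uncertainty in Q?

374

Let p = u·c = 3421. δp/p = √((1·δu/u)² + (1·δc/c)²) = √(0.00960 + 0.00212) = 0.108, so δp = 370.
Q = p − y + d: δQ = √(δp² + δy² + δd²) = √(1.37e+05 + 2470 + 465) = 374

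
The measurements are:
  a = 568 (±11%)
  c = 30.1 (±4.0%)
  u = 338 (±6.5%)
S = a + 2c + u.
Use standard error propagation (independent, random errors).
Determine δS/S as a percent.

For a sum/difference, combine absolute errors in quadrature:
  (δa)² = 3900;  (2·δc)² = 5.80;  (δu)² = 483
δS = √(4390) = 66.3
S = 966, so δS/S = 66.3/966 = 0.0686.

6.86%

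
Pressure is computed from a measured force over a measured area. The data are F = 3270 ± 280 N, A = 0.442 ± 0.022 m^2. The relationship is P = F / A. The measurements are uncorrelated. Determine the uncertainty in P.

Products/powers → add relative errors in quadrature, weighted by exponent:
  (1·δF/F)² = (1×0.0856)² = 0.00733;  (-1·δA/A)² = (-1×0.0498)² = 0.00248
δP/P = √(0.00981) = 0.0990
P = 7400 Pa, so δP = 0.0990 × 7400 = 733 Pa.

733 Pa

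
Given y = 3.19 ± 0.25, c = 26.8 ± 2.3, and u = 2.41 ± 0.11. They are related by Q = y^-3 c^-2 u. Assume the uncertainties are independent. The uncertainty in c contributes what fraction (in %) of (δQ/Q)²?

(δQ/Q)² = (-3·δy/y)² + (-2·δc/c)² + (1·δu/u)²
  y term: (-3×0.0784)² = 0.0553
  c term: (-2×0.0858)² = 0.0295
  u term: (1×0.0456)² = 0.00208
Total = 0.0868. Share from c = 0.0295/0.0868 = 0.339.

33.9%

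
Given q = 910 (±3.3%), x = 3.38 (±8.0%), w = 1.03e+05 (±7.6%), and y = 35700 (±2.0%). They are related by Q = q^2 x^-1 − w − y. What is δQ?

26600

Let p = q^2·x^-1 = 2.45e+05. δp/p = √((2·δq/q)² + (-1·δx/x)²) = √(0.00436 + 0.00640) = 0.104, so δp = 25400.
Q = p − w − y: δQ = √(δp² + δw² + δy²) = √(6.46e+08 + 6.13e+07 + 5.1e+05) = 26600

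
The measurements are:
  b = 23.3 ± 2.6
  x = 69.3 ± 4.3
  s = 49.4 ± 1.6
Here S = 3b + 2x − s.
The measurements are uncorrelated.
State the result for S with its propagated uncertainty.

S is a linear combination, so absolute uncertainties add in quadrature:
  (3·δb)² = 60.8;  (2·δx)² = 74.0;  (δs)² = 2.56
δS = √(137) = 11.7
S = 159.

159 ± 11.7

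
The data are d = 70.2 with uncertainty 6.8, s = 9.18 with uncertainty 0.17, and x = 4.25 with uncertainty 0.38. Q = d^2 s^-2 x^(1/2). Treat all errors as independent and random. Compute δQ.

Each factor contributes (exponent × relative error)² to (δQ/Q)²:
  (2·δd/d)² = (2×0.0969)² = 0.0375;  (-2·δs/s)² = (-2×0.0185)² = 0.00137;  (½·δx/x)² = (0.5×0.0894)² = 0.00200
δQ/Q = √(0.0409) = 0.202
Q = 121, so δQ = 0.202 × 121 = 24.4.

24.4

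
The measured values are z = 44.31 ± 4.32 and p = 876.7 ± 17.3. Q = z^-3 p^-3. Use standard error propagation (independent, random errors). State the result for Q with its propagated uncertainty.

(1.706 ± 0.509) × 10^-14

Since Q is a product/quotient, work with relative uncertainties:
  (-3·δz/z)² = (-3×0.0975)² = 0.0855;  (-3·δp/p)² = (-3×0.0197)² = 0.00350
δQ/Q = √(0.0891) = 0.298
Q = 1.706e-14, so δQ = 0.298 × 1.706e-14 = 5.09e-15.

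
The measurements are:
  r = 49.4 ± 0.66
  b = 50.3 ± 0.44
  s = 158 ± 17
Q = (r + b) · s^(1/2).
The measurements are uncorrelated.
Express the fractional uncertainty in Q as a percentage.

5.44%

Let u = r + b = 99.7. δu = √(δr² + δb²) = √(0.436 + 0.194) = 0.793, so δu/u = 0.00796.
Q is then a monomial in u, s:
δQ/Q = √((δu/u)² + (½·δs/s)²) = √(6.33e-05 + 0.00289) = 0.0544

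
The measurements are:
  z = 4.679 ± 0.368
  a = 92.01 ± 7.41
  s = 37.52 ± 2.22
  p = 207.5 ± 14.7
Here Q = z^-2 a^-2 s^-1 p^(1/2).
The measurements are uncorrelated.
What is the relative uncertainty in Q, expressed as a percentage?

Since Q is a product/quotient, work with relative uncertainties:
  (-2·δz/z)² = (-2×0.0786)² = 0.0247;  (-2·δa/a)² = (-2×0.0805)² = 0.0259;  (-1·δs/s)² = (-1×0.0592)² = 0.00350;  (½·δp/p)² = (0.5×0.0708)² = 0.00125
δQ/Q = √(0.0554) = 0.235

23.5%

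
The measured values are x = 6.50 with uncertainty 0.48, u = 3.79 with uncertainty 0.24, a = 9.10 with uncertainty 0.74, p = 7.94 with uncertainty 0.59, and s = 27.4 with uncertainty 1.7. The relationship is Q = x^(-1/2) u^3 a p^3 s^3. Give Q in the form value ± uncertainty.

Relative error in a monomial: (δQ/Q)² = Σ (nᵢ · δxᵢ/xᵢ)².
  (−½·δx/x)² = (-0.5×0.0738)² = 0.00136;  (3·δu/u)² = (3×0.0633)² = 0.0361;  (1·δa/a)² = (1×0.0813)² = 0.00661;  (3·δp/p)² = (3×0.0743)² = 0.0497;  (3·δs/s)² = (3×0.0620)² = 0.0346
δQ/Q = √(0.128) = 0.358
Q = 2e+09, so δQ = 0.358 × 2e+09 = 7.17e+08.

(2.00 ± 0.717) × 10^9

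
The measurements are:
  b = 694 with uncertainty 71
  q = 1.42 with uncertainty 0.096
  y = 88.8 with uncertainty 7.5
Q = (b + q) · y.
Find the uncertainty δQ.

Let u = b + q = 695. δu = √(δb² + δq²) = √(5040 + 0.00922) = 71.0, so δu/u = 0.102.
Q is then a monomial in u, y:
δQ/Q = √((δu/u)² + (1·δy/y)²) = √(0.0104 + 0.00713) = 0.133
Q = 61800, so δQ = 0.133 × 61800 = 8180.

8180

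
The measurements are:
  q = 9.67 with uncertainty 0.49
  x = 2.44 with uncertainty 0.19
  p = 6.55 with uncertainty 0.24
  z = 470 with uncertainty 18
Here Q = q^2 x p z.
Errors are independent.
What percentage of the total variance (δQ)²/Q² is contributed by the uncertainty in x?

31.7%

(δQ/Q)² = (2·δq/q)² + (1·δx/x)² + (1·δp/p)² + (1·δz/z)²
  q term: (2×0.0507)² = 0.0103
  x term: (1×0.0779)² = 0.00606
  p term: (1×0.0366)² = 0.00134
  z term: (1×0.0383)² = 0.00147
Total = 0.0191. Share from x = 0.00606/0.0191 = 0.317.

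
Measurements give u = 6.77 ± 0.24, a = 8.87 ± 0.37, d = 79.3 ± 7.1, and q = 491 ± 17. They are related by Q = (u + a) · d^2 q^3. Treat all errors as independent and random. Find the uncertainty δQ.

Let w = u + a = 15.6. δw = √(δu² + δa²) = √(0.0576 + 0.137) = 0.441, so δw/w = 0.0282.
Q is then a monomial in w, d, q:
δQ/Q = √((δw/w)² + (2·δd/d)² + (3·δq/q)²) = √(0.000795 + 0.0321 + 0.0108) = 0.209
Q = 1.16e+13, so δQ = 0.209 × 1.16e+13 = 2.43e+12.

2.43e+12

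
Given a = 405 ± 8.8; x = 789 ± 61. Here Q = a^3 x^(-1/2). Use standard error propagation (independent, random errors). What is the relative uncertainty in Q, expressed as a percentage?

Q is a product of powers, so relative uncertainties combine in quadrature:
  (3·δa/a)² = (3×0.0217)² = 0.00425;  (−½·δx/x)² = (-0.5×0.0773)² = 0.00149
δQ/Q = √(0.00574) = 0.0758

7.58%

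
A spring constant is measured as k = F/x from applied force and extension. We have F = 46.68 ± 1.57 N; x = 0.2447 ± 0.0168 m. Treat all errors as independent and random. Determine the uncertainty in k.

For a monomial k ∝ F, x^-1, fractional errors add in quadrature:
  (1·δF/F)² = (1×0.0336)² = 0.00113;  (-1·δx/x)² = (-1×0.0687)² = 0.00471
δk/k = √(0.00584) = 0.0765
k = 190.8 N/m, so δk = 0.0765 × 190.8 = 14.6 N/m.

14.6 N/m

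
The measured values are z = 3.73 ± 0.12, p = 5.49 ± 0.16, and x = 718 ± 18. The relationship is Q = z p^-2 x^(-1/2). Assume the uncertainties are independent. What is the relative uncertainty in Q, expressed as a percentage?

6.77%

Relative error in a monomial: (δQ/Q)² = Σ (nᵢ · δxᵢ/xᵢ)².
  (1·δz/z)² = (1×0.0322)² = 0.00104;  (-2·δp/p)² = (-2×0.0291)² = 0.00340;  (−½·δx/x)² = (-0.5×0.0251)² = 0.000157
δQ/Q = √(0.00459) = 0.0677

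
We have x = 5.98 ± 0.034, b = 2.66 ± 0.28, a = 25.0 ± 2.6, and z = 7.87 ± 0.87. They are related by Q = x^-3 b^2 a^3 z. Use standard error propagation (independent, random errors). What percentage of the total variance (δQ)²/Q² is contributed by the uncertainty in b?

(δQ/Q)² = (-3·δx/x)² + (2·δb/b)² + (3·δa/a)² + (1·δz/z)²
  x term: (-3×0.00569)² = 0.000291
  b term: (2×0.105)² = 0.0443
  a term: (3×0.104)² = 0.0973
  z term: (1×0.111)² = 0.0122
Total = 0.154. Share from b = 0.0443/0.154 = 0.287.

28.7%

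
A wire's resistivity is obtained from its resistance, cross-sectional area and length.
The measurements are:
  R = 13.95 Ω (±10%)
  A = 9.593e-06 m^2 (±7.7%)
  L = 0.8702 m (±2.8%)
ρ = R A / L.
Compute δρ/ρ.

For a monomial ρ ∝ R, A, L^-1, fractional errors add in quadrature:
  (1·δR/R)² = (1×0.100)² = 0.0100;  (1·δA/A)² = (1×0.0770)² = 0.00593;  (-1·δL/L)² = (-1×0.0280)² = 0.000784
δρ/ρ = √(0.0167) = 0.129

0.129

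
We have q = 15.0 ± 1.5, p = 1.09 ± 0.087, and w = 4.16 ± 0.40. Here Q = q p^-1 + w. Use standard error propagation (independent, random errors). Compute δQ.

1.81

Let h = q·p^-1 = 13.8. δh/h = √((1·δq/q)² + (-1·δp/p)²) = √(0.0100 + 0.00637) = 0.128, so δh = 1.76.
Q = h + w: δQ = √(δh² + δw²) = √(3.10 + 0.160) = 1.81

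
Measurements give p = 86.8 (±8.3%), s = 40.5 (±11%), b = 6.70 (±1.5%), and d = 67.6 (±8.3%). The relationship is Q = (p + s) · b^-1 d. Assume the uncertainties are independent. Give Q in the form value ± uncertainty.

1280 ± 138

Let u = p + s = 127. δu = √(δp² + δs²) = √(51.9 + 19.8) = 8.47, so δu/u = 0.0665.
Q is then a monomial in u, b, d:
δQ/Q = √((δu/u)² + (-1·δb/b)² + (1·δd/d)²) = √(0.00443 + 0.000225 + 0.00689) = 0.107
Q = 1280, so δQ = 0.107 × 1280 = 138.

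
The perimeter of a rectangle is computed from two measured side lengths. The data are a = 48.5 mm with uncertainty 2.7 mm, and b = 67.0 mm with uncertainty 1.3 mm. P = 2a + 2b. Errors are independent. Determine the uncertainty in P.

Sums and differences: (δP)² = Σ (cᵢ δxᵢ)².
  (2·δa)² = 29.2;  (2·δb)² = 6.76
δP = √(35.9) = 5.99 mm

5.99 mm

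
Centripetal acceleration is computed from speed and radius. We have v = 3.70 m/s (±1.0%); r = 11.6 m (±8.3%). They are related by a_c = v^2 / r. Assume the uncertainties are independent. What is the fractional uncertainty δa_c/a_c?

For a monomial a_c ∝ v^2, r^-1, fractional errors add in quadrature:
  (2·δv/v)² = (2×0.0100)² = 0.000400;  (-1·δr/r)² = (-1×0.0830)² = 0.00689
δa_c/a_c = √(0.00729) = 0.0854

0.0854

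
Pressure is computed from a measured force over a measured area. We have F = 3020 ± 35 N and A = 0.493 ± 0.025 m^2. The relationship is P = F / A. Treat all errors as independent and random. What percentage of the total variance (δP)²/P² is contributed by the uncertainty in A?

95.0%

(δP/P)² = (1·δF/F)² + (-1·δA/A)²
  F term: (1×0.0116)² = 0.000134
  A term: (-1×0.0507)² = 0.00257
Total = 0.00271. Share from A = 0.00257/0.00271 = 0.950.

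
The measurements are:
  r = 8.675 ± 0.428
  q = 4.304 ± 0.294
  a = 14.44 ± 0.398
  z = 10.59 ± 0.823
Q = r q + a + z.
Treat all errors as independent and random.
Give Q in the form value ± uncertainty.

Let p = r·q = 37.34. δp/p = √((1·δr/r)² + (1·δq/q)²) = √(0.00243 + 0.00467) = 0.0843, so δp = 3.15.
Q = p + a + z: δQ = √(δp² + δa² + δz²) = √(9.90 + 0.158 + 0.677) = 3.28
Q = 62.37.

62.37 ± 3.28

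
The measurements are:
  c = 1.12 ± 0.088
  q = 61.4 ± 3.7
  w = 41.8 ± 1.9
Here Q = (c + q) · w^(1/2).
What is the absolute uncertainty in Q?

25.6

Let u = c + q = 62.5. δu = √(δc² + δq²) = √(0.00774 + 13.7) = 3.70, so δu/u = 0.0592.
Q is then a monomial in u, w:
δQ/Q = √((δu/u)² + (½·δw/w)²) = √(0.00350 + 0.000517) = 0.0634
Q = 404, so δQ = 0.0634 × 404 = 25.6.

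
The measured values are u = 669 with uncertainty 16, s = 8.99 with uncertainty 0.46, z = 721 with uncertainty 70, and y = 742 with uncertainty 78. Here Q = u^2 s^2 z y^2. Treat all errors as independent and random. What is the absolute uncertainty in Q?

3.7e+15

Since Q is a product/quotient, work with relative uncertainties:
  (2·δu/u)² = (2×0.0239)² = 0.00229;  (2·δs/s)² = (2×0.0512)² = 0.0105;  (1·δz/z)² = (1×0.0971)² = 0.00943;  (2·δy/y)² = (2×0.105)² = 0.0442
δQ/Q = √(0.0664) = 0.258
Q = 1.44e+16, so δQ = 0.258 × 1.44e+16 = 3.7e+15.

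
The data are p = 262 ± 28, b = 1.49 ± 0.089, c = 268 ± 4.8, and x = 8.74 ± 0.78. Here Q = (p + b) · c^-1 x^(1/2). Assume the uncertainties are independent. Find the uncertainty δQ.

0.339

Let u = p + b = 263. δu = √(δp² + δb²) = √(784 + 0.00792) = 28.0, so δu/u = 0.106.
Q is then a monomial in u, c, x:
δQ/Q = √((δu/u)² + (-1·δc/c)² + (½·δx/x)²) = √(0.0113 + 0.000321 + 0.00199) = 0.117
Q = 2.91, so δQ = 0.117 × 2.91 = 0.339.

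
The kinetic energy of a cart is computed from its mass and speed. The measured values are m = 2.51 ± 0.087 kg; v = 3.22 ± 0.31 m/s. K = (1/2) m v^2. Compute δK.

For a monomial K ∝ m, v^2, fractional errors add in quadrature:
  (1·δm/m)² = (1×0.0347)² = 0.00120;  (2·δv/v)² = (2×0.0963)² = 0.0371
δK/K = √(0.0383) = 0.196
K = 13.0 J, so δK = 0.196 × 13.0 = 2.55 J.

2.55 J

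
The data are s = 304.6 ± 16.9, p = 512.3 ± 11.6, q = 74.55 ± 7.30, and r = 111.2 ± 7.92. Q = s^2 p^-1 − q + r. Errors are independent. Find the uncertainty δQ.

23.2

Let w = s^2·p^-1 = 181.1. δw/w = √((2·δs/s)² + (-1·δp/p)²) = √(0.0123 + 0.000513) = 0.113, so δw = 20.5.
Q = w − q + r: δQ = √(δw² + δq² + δr²) = √(421 + 53.3 + 62.7) = 23.2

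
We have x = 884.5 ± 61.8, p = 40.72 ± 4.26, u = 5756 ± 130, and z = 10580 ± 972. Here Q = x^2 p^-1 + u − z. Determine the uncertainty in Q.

3490

Let w = x^2·p^-1 = 19210. δw/w = √((2·δx/x)² + (-1·δp/p)²) = √(0.0195 + 0.0109) = 0.175, so δw = 3350.
Q = w + u − z: δQ = √(δw² + δu² + δz²) = √(1.12e+07 + 16900 + 9.45e+05) = 3490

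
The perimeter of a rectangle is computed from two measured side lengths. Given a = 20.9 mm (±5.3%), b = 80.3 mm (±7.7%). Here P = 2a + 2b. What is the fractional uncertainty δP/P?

Absolute uncertainties add in quadrature for a linear combination:
  (2·δa)² = 4.91;  (2·δb)² = 153
δP = √(158) = 12.6 mm
P = 202 mm, so δP/P = 12.6/202 = 0.0621.

0.0621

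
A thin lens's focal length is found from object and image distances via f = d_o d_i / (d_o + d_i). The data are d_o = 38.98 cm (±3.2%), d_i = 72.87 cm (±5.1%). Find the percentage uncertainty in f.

∂f/∂d_o = (d_i/(d_o+d_i))² = 0.424;  ∂f/∂d_i = (d_o/(d_o+d_i))² = 0.121
δf = √((∂f/∂d_o · δd_o)² + (∂f/∂d_i · δd_i)²) = √(0.280 + 0.204) = 0.696 cm
f = 25.40 cm, so δf/f = 0.696/25.40 = 0.0274.

2.74%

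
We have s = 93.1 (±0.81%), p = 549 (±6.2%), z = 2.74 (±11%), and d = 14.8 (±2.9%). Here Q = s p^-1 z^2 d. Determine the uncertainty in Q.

Since Q is a product/quotient, work with relative uncertainties:
  (1·δs/s)² = (1×0.00810)² = 6.56e-05;  (-1·δp/p)² = (-1×0.0620)² = 0.00384;  (2·δz/z)² = (2×0.110)² = 0.0484;  (1·δd/d)² = (1×0.0290)² = 0.000841
δQ/Q = √(0.0532) = 0.231
Q = 18.8, so δQ = 0.231 × 18.8 = 4.34.

4.34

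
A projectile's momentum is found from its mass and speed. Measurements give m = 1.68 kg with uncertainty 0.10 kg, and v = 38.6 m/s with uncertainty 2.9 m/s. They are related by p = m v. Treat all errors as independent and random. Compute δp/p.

For a monomial p ∝ m, v, fractional errors add in quadrature:
  (1·δm/m)² = (1×0.0595)² = 0.00354;  (1·δv/v)² = (1×0.0751)² = 0.00564
δp/p = √(0.00919) = 0.0959

0.0959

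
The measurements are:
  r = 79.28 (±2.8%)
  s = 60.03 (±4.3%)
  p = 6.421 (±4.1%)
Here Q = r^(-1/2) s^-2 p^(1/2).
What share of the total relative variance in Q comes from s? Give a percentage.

(δQ/Q)² = (−½·δr/r)² + (-2·δs/s)² + (½·δp/p)²
  r term: (-0.5×0.0280)² = 0.000196
  s term: (-2×0.0430)² = 0.00740
  p term: (0.5×0.0410)² = 0.000420
Total = 0.00801. Share from s = 0.00740/0.00801 = 0.923.

92.3%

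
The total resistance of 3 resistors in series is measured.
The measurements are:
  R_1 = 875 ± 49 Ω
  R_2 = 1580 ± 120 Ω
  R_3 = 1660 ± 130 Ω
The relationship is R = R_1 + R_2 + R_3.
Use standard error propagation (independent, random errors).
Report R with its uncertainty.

4120 ± 184 Ω

R is a linear combination, so absolute uncertainties add in quadrature:
  (δR_1)² = 2400;  (δR_2)² = 14400;  (δR_3)² = 16900
δR = √(33700) = 184 Ω
R = 4120 Ω.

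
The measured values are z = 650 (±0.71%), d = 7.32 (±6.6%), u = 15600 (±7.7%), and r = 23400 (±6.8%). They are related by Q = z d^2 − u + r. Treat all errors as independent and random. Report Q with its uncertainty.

42600 ± 5020

Let p = z·d^2 = 34800. δp/p = √((1·δz/z)² + (2·δd/d)²) = √(5.04e-05 + 0.0174) = 0.132, so δp = 4600.
Q = p − u + r: δQ = √(δp² + δu² + δr²) = √(2.12e+07 + 1.44e+06 + 2.53e+06) = 5020
Q = 42600.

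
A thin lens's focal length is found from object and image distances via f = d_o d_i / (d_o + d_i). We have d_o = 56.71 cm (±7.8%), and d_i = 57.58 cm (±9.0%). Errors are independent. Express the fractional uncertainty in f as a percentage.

5.95%

∂f/∂d_o = (d_i/(d_o+d_i))² = 0.254;  ∂f/∂d_i = (d_o/(d_o+d_i))² = 0.246
δf = √((∂f/∂d_o · δd_o)² + (∂f/∂d_i · δd_i)²) = √(1.26 + 1.63) = 1.70 cm
f = 28.57 cm, so δf/f = 1.70/28.57 = 0.0595.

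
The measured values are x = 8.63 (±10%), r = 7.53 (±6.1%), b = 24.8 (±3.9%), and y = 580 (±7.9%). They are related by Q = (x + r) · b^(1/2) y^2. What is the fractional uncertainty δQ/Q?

Let u = x + r = 16.2. δu = √(δx² + δr²) = √(0.745 + 0.211) = 0.978, so δu/u = 0.0605.
Q is then a monomial in u, b, y:
δQ/Q = √((δu/u)² + (½·δb/b)² + (2·δy/y)²) = √(0.00366 + 0.000380 + 0.0250) = 0.170

0.170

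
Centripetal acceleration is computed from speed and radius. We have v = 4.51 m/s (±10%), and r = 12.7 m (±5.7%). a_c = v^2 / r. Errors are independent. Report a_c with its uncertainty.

1.60 ± 0.333 m/s^2

a_c is a product of powers, so relative uncertainties combine in quadrature:
  (2·δv/v)² = (2×0.100)² = 0.0400;  (-1·δr/r)² = (-1×0.0570)² = 0.00325
δa_c/a_c = √(0.0432) = 0.208
a_c = 1.60 m/s^2, so δa_c = 0.208 × 1.60 = 0.333 m/s^2.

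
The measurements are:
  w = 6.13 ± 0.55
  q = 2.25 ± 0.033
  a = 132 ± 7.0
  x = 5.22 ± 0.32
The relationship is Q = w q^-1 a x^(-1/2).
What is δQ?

Since Q is a product/quotient, work with relative uncertainties:
  (1·δw/w)² = (1×0.0897)² = 0.00805;  (-1·δq/q)² = (-1×0.0147)² = 0.000215;  (1·δa/a)² = (1×0.0530)² = 0.00281;  (−½·δx/x)² = (-0.5×0.0613)² = 0.000940
δQ/Q = √(0.0120) = 0.110
Q = 157, so δQ = 0.110 × 157 = 17.3.

17.3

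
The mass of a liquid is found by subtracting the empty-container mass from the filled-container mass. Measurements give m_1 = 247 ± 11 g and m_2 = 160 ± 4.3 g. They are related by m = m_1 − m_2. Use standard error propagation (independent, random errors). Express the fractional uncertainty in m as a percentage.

Each term contributes (cᵢ δxᵢ)² to (δm)²:
  (δm_1)² = 121;  (δm_2)² = 18.5
δm = √(139) = 11.8 g
m = 87.0 g, so δm/m = 11.8/87.0 = 0.136.

13.6%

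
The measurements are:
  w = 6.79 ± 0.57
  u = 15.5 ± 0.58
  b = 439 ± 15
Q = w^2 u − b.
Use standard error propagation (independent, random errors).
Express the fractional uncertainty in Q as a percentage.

Let p = w^2·u = 715. δp/p = √((2·δw/w)² + (1·δu/u)²) = √(0.0282 + 0.00140) = 0.172, so δp = 123.
Q = p − b: δQ = √(δp² + δb²) = √(15100 + 225) = 124
Q = 276, so δQ/Q = 124/276 = 0.449.

44.9%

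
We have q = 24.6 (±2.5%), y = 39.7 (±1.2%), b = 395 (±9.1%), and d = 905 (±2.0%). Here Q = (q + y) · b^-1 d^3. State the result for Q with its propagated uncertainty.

Let u = q + y = 64.3. δu = √(δq² + δy²) = √(0.378 + 0.227) = 0.778, so δu/u = 0.0121.
Q is then a monomial in u, b, d:
δQ/Q = √((δu/u)² + (-1·δb/b)² + (3·δd/d)²) = √(0.000146 + 0.00828 + 0.00360) = 0.110
Q = 1.21e+08, so δQ = 0.110 × 1.21e+08 = 1.32e+07.

(1.21 ± 0.132) × 10^8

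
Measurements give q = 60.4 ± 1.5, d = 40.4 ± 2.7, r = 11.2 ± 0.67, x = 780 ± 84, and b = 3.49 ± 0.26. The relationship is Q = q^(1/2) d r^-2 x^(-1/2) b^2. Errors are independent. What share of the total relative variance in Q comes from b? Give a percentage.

50.4%

(δQ/Q)² = (½·δq/q)² + (1·δd/d)² + (-2·δr/r)² + (−½·δx/x)² + (2·δb/b)²
  q term: (0.5×0.0248)² = 0.000154
  d term: (1×0.0668)² = 0.00447
  r term: (-2×0.0598)² = 0.0143
  x term: (-0.5×0.108)² = 0.00290
  b term: (2×0.0745)² = 0.0222
Total = 0.0440. Share from b = 0.0222/0.0440 = 0.504.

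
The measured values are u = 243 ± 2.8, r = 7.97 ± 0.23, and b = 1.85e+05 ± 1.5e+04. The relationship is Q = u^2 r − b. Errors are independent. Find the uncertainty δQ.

23000

Let p = u^2·r = 4.71e+05. δp/p = √((2·δu/u)² + (1·δr/r)²) = √(0.000531 + 0.000833) = 0.0369, so δp = 17400.
Q = p − b: δQ = √(δp² + δb²) = √(3.02e+08 + 2.25e+08) = 23000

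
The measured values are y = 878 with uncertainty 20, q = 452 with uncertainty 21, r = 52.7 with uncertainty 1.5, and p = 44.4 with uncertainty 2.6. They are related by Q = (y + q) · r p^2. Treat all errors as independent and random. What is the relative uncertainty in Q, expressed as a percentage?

12.2%

Let u = y + q = 1330. δu = √(δy² + δq²) = √(400 + 441) = 29.0, so δu/u = 0.0218.
Q is then a monomial in u, r, p:
δQ/Q = √((δu/u)² + (1·δr/r)² + (2·δp/p)²) = √(0.000475 + 0.000810 + 0.0137) = 0.122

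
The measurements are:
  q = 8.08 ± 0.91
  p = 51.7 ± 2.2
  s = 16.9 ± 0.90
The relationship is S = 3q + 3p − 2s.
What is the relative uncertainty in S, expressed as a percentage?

Absolute uncertainties add in quadrature for a linear combination:
  (3·δq)² = 7.45;  (3·δp)² = 43.6;  (2·δs)² = 3.24
δS = √(54.3) = 7.37
S = 146, so δS/S = 7.37/146 = 0.0506.

5.06%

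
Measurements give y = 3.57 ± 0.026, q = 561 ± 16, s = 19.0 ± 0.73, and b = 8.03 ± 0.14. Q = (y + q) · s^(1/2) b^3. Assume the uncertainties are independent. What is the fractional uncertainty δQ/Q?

Let u = y + q = 565. δu = √(δy² + δq²) = √(0.000676 + 256) = 16.0, so δu/u = 0.0283.
Q is then a monomial in u, s, b:
δQ/Q = √((δu/u)² + (½·δs/s)² + (3·δb/b)²) = √(0.000803 + 0.000369 + 0.00274) = 0.0625

0.0625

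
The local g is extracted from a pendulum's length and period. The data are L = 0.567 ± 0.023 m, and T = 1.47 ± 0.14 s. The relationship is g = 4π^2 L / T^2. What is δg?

2.02 m/s^2

Products/powers → add relative errors in quadrature, weighted by exponent:
  (1·δL/L)² = (1×0.0406)² = 0.00165;  (-2·δT/T)² = (-2×0.0952)² = 0.0363
δg/g = √(0.0379) = 0.195
g = 10.4 m/s^2, so δg = 0.195 × 10.4 = 2.02 m/s^2.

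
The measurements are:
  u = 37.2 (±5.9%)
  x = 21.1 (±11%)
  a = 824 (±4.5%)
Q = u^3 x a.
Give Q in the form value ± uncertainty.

(8.95 ± 1.91) × 10^8

Products/powers → add relative errors in quadrature, weighted by exponent:
  (3·δu/u)² = (3×0.0590)² = 0.0313;  (1·δx/x)² = (1×0.110)² = 0.0121;  (1·δa/a)² = (1×0.0450)² = 0.00202
δQ/Q = √(0.0455) = 0.213
Q = 8.95e+08, so δQ = 0.213 × 8.95e+08 = 1.91e+08.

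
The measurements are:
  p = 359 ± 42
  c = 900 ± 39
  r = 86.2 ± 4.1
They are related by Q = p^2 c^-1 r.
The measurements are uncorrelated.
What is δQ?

Q is a product of powers, so relative uncertainties combine in quadrature:
  (2·δp/p)² = (2×0.117)² = 0.0547;  (-1·δc/c)² = (-1×0.0433)² = 0.00188;  (1·δr/r)² = (1×0.0476)² = 0.00226
δQ/Q = √(0.0589) = 0.243
Q = 12300, so δQ = 0.243 × 12300 = 3000.

3000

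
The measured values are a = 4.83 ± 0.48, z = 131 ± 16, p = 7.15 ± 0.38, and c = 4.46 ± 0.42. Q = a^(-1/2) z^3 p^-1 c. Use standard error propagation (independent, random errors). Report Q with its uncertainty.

(6.38 ± 2.46) × 10^5

For a monomial Q ∝ a^(-1/2), z^3, p^-1, c, fractional errors add in quadrature:
  (−½·δa/a)² = (-0.5×0.0994)² = 0.00247;  (3·δz/z)² = (3×0.122)² = 0.134;  (-1·δp/p)² = (-1×0.0531)² = 0.00282;  (1·δc/c)² = (1×0.0942)² = 0.00887
δQ/Q = √(0.148) = 0.385
Q = 6.38e+05, so δQ = 0.385 × 6.38e+05 = 2.46e+05.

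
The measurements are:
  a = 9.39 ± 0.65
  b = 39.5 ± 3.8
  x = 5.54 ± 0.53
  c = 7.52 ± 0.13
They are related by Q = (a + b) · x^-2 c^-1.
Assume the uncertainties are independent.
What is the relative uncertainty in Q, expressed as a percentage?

Let u = a + b = 48.9. δu = √(δa² + δb²) = √(0.423 + 14.4) = 3.86, so δu/u = 0.0789.
Q is then a monomial in u, x, c:
δQ/Q = √((δu/u)² + (-2·δx/x)² + (-1·δc/c)²) = √(0.00622 + 0.0366 + 0.000299) = 0.208

20.8%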